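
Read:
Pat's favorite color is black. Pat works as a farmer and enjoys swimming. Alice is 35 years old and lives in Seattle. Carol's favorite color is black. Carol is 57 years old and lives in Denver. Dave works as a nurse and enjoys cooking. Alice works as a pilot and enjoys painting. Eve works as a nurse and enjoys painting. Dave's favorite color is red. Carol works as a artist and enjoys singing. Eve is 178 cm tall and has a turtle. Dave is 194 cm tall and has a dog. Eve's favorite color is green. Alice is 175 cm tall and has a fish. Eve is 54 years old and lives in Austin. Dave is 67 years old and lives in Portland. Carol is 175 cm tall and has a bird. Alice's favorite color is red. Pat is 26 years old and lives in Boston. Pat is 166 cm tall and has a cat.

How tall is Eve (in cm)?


Eve is 178 cm tall

178


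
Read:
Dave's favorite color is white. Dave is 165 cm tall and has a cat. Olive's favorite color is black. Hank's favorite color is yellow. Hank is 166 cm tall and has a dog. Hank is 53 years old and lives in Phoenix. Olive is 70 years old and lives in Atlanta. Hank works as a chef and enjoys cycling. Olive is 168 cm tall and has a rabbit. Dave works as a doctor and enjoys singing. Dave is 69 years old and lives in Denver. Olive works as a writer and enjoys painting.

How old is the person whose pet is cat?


Person with pet=cat is Dave, age 69

69


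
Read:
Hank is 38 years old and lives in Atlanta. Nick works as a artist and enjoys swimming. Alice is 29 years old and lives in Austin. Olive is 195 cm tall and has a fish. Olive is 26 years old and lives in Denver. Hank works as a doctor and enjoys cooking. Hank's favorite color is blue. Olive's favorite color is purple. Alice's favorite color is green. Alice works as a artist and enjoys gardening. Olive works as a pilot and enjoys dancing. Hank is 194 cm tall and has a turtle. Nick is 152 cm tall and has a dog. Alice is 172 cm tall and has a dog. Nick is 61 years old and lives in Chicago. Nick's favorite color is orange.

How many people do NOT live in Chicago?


Not in Chicago: 3

3


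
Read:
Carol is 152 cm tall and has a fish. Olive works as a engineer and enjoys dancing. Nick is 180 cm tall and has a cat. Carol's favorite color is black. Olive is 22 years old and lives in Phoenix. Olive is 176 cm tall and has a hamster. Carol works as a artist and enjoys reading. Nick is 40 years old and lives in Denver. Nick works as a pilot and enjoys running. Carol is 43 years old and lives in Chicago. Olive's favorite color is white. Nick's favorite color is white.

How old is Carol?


Carol is 43 years old

43


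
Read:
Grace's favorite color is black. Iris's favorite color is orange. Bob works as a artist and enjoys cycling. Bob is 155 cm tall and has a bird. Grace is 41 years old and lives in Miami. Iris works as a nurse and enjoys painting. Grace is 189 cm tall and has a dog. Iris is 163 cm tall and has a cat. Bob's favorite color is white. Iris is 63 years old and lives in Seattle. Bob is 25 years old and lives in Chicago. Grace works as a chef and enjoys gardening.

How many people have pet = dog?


Count: 1

1


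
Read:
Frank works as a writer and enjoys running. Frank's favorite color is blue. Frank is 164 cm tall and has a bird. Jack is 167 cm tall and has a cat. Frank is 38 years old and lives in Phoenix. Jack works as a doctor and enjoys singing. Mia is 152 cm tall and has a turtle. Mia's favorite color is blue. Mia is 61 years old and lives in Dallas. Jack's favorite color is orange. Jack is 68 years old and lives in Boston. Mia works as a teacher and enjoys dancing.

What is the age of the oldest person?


Oldest: Jack at 68

68


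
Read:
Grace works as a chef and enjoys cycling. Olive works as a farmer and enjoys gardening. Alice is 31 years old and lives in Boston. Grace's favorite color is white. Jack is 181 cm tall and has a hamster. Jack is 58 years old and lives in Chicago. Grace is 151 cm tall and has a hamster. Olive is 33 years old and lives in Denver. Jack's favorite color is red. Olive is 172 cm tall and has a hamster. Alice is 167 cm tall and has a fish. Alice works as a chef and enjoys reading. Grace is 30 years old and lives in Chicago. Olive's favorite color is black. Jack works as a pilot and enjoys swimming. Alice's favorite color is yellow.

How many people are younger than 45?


Filter: 3

3


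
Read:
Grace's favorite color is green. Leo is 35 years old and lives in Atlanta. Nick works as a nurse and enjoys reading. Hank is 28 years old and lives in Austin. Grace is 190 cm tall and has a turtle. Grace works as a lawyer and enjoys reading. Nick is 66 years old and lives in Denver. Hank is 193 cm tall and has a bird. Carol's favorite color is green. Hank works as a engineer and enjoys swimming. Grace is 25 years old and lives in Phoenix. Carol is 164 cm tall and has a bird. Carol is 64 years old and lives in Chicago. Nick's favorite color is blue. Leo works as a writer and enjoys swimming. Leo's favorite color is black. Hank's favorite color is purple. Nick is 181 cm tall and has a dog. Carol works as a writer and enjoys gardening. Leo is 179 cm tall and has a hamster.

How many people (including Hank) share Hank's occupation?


Hank is a engineer. Count = 1

1


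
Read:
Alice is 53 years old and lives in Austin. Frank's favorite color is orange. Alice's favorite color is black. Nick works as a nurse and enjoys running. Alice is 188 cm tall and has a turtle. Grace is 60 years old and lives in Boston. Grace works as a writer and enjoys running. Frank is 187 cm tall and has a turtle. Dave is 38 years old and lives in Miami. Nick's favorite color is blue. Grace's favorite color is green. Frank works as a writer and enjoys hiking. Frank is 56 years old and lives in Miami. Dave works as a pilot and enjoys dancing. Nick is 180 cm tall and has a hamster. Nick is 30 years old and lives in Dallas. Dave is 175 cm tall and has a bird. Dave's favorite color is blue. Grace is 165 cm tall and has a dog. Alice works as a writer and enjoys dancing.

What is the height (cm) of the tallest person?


Tallest: Alice at 188 cm

188


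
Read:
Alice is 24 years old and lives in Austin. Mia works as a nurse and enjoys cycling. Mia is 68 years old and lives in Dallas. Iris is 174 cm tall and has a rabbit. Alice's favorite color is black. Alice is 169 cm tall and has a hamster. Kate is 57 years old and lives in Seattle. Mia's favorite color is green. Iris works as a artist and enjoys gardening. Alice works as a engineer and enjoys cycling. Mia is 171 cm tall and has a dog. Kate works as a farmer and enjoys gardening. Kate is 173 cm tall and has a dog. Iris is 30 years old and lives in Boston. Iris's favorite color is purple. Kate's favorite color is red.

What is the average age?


Sum=179, n=4, avg=44.75

44.75


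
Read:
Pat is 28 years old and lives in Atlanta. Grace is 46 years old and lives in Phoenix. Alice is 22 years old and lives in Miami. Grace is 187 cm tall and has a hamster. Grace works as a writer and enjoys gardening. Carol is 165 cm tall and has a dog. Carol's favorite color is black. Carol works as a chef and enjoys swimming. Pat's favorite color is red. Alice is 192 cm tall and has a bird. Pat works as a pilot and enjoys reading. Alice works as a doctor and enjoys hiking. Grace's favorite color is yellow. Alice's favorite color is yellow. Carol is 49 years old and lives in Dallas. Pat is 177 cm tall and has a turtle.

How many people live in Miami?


Count in Miami: 1

1


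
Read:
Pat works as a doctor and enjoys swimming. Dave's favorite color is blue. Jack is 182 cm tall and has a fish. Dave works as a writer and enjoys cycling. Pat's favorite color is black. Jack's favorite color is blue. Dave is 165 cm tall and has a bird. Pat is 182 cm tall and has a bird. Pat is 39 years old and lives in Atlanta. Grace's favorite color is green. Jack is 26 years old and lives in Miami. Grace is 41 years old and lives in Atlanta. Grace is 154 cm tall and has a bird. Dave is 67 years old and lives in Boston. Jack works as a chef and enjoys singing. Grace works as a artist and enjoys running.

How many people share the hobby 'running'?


Count: 1

1


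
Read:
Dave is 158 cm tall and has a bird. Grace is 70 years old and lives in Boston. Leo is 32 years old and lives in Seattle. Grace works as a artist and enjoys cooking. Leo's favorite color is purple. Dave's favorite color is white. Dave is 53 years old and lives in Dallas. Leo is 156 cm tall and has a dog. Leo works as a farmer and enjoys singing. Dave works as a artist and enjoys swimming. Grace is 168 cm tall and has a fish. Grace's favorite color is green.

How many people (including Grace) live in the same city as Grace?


Grace lives in Boston. Count = 1

1


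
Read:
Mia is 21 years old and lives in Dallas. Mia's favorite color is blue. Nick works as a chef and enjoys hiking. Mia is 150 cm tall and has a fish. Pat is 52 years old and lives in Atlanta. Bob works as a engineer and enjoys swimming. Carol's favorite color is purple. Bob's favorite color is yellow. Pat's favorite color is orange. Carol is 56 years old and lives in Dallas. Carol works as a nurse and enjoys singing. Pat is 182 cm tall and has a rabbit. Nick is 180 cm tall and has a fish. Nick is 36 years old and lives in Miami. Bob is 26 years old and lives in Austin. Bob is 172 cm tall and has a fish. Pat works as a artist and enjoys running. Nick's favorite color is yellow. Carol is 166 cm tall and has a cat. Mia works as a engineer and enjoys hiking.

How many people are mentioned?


People: Mia, Pat, Nick, Bob, Carol. Count = 5

5


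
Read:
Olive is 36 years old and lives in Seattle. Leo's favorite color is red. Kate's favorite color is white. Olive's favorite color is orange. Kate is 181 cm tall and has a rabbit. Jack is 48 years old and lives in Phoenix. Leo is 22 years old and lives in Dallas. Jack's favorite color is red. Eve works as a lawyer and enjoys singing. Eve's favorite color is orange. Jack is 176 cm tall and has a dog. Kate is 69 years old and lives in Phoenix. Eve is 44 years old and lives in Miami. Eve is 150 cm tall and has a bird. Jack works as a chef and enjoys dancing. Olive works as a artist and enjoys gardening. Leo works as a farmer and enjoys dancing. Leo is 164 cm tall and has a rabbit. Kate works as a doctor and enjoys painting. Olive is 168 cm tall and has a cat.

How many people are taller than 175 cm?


Taller than 175: 2

2


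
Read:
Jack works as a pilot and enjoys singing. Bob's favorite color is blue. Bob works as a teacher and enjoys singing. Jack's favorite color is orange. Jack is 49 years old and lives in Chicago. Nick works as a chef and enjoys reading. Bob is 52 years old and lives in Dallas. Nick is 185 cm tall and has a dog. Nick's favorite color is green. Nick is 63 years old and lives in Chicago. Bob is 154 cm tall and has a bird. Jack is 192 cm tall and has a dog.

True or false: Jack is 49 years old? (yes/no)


Jack is actually 49. yes

yes


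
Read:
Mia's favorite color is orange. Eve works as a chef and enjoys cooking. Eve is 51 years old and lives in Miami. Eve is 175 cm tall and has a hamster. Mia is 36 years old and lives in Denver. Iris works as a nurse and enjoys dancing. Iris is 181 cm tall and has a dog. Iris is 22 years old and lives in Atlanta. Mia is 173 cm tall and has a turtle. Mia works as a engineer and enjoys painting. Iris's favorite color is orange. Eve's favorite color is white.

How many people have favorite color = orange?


Count: 2

2


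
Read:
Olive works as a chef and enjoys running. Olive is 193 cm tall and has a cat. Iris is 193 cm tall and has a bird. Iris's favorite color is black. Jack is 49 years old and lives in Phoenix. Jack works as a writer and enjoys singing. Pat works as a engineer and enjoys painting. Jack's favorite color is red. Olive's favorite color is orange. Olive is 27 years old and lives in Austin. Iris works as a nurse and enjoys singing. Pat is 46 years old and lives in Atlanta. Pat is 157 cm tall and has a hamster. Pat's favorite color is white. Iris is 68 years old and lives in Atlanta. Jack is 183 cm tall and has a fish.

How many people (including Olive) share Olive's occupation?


Olive is a chef. Count = 1

1


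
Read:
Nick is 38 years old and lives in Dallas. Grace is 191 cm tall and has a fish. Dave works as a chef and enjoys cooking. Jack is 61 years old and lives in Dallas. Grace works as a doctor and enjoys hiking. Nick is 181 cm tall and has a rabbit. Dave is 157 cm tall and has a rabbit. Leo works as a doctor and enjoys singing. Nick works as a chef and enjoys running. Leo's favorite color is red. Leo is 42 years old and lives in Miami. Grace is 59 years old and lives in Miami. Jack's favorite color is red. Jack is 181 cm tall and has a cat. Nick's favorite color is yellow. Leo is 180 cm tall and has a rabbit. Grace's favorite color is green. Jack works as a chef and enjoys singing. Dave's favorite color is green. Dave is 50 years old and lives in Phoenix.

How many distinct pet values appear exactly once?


Unique pet values: 2

2


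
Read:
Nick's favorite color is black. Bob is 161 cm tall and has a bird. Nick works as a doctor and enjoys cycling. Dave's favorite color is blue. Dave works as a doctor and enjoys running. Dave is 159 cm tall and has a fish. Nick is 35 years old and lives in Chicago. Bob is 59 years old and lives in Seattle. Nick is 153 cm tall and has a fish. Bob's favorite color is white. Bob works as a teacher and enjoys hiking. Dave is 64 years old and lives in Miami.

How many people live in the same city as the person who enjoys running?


Person with hobby running is Dave, city Miami. Count = 1

1


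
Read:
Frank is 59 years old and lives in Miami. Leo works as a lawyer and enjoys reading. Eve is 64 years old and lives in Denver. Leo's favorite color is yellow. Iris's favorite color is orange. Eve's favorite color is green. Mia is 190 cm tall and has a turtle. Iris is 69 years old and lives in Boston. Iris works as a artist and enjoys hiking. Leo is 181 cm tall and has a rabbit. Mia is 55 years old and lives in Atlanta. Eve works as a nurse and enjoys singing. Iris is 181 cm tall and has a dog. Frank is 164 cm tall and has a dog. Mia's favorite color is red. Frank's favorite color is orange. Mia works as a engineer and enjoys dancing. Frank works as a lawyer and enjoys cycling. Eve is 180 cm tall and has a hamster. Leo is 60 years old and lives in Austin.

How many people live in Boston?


Count in Boston: 1

1


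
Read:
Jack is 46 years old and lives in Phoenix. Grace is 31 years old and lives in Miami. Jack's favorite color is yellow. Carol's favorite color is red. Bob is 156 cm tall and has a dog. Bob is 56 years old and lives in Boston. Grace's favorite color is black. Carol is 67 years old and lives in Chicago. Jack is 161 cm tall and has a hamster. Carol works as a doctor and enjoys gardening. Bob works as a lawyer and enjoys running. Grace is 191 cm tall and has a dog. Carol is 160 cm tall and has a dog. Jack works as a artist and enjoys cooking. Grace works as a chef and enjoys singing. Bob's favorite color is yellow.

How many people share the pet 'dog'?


Count: 3

3


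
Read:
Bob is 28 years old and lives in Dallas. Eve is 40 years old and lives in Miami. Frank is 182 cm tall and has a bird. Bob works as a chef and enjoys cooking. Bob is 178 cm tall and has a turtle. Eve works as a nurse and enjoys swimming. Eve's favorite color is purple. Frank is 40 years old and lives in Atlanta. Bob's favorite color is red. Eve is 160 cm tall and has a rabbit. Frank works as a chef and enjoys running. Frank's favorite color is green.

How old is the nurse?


The nurse is Eve, age 40

40


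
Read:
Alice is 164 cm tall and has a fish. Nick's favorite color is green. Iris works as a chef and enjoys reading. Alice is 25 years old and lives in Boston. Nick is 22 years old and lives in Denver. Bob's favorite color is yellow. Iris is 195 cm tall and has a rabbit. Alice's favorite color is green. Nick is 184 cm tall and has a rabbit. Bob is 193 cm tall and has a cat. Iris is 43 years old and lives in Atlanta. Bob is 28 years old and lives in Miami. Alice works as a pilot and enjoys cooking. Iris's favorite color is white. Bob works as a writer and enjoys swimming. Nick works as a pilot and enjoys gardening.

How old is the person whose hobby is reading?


Person with hobby=reading is Iris, age 43

43


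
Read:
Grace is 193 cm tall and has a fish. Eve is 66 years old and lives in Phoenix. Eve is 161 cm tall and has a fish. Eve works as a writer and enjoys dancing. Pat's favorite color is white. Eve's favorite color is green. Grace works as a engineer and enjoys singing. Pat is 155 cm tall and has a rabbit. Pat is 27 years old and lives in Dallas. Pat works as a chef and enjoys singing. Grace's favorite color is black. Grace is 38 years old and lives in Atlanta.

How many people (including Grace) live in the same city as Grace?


Grace lives in Atlanta. Count = 1

1


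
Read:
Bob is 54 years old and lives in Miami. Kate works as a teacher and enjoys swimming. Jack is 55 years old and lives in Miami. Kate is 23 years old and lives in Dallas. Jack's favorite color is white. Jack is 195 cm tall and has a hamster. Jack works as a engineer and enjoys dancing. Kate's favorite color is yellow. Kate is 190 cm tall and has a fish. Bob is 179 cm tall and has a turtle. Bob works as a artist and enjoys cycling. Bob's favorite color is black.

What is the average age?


Sum=132, n=3, avg=44

44


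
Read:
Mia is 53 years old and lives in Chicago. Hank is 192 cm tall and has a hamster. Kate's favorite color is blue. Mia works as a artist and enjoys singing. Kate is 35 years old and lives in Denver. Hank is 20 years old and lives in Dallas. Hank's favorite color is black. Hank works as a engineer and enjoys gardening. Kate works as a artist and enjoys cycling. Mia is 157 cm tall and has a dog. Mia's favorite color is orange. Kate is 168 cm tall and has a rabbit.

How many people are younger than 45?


Filter: 2

2


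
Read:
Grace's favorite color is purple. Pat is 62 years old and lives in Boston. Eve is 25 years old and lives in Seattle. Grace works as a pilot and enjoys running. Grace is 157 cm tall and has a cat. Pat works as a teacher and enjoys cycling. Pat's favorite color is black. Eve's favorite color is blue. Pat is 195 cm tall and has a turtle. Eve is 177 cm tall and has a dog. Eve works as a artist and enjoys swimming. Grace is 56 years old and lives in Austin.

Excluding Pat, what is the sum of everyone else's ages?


Sum (excluding Pat): 81

81


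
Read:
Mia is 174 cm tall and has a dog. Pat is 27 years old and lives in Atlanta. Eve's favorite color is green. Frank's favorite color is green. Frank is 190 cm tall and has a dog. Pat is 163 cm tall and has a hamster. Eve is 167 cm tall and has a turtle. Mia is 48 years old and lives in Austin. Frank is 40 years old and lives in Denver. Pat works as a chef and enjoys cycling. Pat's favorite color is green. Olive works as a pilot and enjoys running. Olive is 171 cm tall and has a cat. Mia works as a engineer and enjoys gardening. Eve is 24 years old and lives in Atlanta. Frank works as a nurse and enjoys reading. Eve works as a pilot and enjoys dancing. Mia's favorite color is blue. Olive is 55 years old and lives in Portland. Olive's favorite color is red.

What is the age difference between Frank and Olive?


|40 - 55| = 15

15


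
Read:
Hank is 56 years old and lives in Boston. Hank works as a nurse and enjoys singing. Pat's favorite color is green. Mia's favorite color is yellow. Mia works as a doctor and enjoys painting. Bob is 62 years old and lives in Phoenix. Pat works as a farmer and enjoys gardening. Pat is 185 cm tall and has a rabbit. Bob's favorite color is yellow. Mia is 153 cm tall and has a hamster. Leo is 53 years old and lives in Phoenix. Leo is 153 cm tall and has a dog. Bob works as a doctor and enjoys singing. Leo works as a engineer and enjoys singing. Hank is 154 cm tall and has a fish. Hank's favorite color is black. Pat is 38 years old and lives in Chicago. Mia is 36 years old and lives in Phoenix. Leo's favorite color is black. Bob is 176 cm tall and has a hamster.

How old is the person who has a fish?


Person with fish is Hank, age 56

56


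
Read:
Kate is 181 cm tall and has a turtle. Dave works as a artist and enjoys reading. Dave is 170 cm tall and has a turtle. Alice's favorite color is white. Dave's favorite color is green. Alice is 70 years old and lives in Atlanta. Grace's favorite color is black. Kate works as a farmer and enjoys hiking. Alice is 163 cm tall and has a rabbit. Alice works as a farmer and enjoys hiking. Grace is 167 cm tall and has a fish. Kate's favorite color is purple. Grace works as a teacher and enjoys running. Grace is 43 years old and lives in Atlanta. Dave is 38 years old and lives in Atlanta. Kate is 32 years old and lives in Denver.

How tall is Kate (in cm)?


Kate is 181 cm tall

181


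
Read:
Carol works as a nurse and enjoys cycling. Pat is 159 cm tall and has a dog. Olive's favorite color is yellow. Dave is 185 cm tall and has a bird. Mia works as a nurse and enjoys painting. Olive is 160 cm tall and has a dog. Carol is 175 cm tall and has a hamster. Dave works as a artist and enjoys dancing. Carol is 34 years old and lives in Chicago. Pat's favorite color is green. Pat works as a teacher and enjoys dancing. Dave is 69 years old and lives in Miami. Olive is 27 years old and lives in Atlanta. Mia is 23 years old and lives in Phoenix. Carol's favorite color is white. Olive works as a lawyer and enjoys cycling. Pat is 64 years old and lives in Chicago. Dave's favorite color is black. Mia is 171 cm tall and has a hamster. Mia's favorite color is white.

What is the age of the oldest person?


Oldest: Dave at 69

69


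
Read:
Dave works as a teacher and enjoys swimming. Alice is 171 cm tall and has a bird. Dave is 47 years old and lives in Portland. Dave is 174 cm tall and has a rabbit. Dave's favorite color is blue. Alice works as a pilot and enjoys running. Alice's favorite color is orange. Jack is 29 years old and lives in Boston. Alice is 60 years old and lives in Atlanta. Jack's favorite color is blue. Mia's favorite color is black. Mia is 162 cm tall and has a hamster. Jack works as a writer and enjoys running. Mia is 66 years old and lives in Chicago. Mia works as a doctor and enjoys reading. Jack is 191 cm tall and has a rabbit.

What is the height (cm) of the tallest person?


Tallest: Jack at 191 cm

191


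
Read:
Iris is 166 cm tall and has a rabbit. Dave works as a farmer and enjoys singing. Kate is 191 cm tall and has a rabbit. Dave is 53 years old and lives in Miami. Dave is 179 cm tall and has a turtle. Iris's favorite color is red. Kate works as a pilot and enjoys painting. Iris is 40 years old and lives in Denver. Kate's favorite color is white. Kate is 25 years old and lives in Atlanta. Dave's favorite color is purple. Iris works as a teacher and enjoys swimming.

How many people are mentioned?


People: Kate, Dave, Iris. Count = 3

3


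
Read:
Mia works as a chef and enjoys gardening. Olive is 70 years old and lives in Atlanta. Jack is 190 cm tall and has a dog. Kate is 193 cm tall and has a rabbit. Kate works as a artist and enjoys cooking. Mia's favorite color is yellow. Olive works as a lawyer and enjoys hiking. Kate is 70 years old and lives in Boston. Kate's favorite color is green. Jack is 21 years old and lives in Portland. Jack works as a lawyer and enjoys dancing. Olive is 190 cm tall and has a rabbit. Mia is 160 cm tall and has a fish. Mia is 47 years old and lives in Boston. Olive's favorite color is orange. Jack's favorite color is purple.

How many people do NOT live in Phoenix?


Not in Phoenix: 4

4


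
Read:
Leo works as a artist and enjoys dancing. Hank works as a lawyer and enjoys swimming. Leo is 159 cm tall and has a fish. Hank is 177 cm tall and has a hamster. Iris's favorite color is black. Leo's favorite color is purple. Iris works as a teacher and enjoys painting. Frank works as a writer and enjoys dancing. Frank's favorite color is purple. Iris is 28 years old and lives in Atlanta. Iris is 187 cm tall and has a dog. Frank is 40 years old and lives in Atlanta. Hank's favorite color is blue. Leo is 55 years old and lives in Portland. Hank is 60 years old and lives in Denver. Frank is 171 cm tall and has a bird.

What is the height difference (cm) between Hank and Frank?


|177 - 171| = 6

6


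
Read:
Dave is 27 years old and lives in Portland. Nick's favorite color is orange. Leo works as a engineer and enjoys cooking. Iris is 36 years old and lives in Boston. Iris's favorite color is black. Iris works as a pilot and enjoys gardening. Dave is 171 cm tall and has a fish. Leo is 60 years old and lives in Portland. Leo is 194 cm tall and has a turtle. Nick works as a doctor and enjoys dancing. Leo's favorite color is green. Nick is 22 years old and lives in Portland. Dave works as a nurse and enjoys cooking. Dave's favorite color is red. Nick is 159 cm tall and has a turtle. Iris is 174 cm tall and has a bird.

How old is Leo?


Leo is 60 years old

60


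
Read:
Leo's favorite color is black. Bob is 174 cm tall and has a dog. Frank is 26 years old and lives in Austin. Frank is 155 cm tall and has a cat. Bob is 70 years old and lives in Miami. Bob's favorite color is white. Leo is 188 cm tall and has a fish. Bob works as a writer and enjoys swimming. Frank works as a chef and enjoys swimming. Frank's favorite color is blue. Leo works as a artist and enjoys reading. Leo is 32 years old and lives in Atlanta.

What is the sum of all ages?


70+32+26 = 128

128


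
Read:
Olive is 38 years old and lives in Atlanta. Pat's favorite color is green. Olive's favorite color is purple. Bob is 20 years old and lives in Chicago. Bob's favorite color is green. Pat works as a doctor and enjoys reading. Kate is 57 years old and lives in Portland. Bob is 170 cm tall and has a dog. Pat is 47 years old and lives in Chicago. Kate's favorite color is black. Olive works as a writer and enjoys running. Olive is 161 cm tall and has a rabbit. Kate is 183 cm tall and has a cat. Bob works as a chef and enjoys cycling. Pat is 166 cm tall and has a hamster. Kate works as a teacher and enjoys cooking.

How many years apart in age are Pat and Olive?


47 vs 38, diff = 9

9


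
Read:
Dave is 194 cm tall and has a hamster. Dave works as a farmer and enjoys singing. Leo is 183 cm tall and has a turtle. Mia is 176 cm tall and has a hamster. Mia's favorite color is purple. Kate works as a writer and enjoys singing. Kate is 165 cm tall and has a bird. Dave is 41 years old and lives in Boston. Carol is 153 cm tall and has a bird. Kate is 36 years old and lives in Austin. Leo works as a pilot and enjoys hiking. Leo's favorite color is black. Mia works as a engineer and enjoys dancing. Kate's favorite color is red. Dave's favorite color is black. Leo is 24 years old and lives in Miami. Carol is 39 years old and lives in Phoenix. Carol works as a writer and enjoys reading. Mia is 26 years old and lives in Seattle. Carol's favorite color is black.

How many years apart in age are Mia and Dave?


26 vs 41, diff = 15

15


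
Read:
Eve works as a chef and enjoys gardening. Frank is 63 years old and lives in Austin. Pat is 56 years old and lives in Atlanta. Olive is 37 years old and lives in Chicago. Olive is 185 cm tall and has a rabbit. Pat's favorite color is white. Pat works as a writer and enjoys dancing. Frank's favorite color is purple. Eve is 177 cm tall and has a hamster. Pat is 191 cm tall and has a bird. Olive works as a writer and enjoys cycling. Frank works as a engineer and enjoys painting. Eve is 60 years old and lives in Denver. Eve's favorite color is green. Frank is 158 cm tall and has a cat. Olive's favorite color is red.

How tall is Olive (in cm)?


Olive is 185 cm tall

185


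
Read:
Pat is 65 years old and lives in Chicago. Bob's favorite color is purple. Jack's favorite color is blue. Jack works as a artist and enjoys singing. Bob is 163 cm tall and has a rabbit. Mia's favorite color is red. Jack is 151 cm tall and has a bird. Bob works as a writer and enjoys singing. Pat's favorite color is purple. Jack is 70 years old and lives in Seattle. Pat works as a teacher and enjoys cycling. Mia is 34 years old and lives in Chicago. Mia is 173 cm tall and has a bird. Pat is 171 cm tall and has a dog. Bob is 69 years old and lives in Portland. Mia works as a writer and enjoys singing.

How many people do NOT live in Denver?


Not in Denver: 4

4


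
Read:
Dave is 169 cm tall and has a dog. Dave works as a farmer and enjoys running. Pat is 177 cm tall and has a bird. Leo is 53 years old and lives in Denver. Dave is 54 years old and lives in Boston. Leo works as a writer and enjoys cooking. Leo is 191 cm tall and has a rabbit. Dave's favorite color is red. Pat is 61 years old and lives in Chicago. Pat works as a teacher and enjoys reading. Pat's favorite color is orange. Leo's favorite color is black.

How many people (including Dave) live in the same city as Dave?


Dave lives in Boston. Count = 1

1


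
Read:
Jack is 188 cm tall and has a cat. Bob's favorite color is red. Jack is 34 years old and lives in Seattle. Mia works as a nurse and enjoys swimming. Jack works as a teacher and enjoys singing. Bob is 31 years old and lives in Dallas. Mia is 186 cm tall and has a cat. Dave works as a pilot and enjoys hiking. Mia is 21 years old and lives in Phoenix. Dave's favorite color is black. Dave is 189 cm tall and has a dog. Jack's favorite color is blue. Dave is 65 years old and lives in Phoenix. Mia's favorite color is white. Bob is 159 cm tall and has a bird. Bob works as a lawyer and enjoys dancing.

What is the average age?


Sum=151, n=4, avg=37.75

37.75


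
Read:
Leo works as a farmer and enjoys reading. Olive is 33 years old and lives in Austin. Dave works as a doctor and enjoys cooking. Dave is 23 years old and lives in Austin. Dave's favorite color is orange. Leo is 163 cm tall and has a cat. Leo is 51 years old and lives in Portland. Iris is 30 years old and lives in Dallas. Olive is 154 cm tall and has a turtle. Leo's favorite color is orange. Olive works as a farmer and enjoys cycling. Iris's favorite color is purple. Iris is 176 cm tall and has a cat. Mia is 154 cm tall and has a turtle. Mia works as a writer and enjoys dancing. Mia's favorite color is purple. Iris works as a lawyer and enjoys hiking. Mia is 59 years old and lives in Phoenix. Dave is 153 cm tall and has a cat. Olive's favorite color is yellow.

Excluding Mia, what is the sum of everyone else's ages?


Sum (excluding Mia): 137

137


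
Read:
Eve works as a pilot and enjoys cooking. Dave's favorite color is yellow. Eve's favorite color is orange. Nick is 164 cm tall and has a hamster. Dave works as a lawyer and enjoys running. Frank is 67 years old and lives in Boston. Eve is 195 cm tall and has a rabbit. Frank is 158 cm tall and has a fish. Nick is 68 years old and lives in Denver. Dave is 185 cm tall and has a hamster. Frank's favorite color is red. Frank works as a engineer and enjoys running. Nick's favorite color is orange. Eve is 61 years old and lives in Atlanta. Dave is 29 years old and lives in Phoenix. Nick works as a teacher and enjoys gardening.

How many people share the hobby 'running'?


Count: 2

2


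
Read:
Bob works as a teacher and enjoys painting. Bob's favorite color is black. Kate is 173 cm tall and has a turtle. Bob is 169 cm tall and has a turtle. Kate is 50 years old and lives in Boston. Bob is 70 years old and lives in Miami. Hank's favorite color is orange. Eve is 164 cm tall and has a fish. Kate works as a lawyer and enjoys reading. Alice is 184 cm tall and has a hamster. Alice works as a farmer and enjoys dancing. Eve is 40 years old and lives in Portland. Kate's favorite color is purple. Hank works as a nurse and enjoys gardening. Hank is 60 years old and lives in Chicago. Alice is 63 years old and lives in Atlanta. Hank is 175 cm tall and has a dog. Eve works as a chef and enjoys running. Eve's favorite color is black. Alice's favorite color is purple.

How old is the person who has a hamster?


Person with hamster is Alice, age 63

63


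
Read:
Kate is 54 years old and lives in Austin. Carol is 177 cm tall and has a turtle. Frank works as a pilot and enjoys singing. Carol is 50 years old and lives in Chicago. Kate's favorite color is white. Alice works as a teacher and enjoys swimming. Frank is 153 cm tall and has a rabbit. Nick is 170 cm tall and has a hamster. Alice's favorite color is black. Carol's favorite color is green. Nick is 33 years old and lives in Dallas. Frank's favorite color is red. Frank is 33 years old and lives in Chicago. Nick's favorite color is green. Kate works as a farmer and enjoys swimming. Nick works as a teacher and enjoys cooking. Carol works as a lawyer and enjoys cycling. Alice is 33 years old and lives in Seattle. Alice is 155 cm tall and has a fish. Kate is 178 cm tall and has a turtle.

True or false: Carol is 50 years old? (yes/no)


Carol is actually 50. yes

yes


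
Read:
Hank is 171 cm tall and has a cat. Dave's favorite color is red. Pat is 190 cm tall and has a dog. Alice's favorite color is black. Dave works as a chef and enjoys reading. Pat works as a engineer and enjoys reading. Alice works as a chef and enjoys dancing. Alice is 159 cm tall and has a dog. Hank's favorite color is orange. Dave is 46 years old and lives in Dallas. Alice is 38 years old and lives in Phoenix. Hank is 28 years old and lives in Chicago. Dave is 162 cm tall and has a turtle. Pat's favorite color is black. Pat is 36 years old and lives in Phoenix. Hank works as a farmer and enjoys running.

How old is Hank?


Hank is 28 years old

28


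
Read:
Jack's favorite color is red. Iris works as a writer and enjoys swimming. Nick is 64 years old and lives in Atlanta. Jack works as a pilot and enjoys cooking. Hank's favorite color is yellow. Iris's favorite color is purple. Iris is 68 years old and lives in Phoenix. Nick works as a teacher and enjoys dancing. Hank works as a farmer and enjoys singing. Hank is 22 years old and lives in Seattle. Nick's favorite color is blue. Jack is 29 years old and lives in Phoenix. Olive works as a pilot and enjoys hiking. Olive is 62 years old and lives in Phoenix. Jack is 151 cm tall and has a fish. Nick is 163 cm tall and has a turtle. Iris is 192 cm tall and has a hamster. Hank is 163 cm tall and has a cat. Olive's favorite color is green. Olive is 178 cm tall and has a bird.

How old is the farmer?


The farmer is Hank, age 22

22


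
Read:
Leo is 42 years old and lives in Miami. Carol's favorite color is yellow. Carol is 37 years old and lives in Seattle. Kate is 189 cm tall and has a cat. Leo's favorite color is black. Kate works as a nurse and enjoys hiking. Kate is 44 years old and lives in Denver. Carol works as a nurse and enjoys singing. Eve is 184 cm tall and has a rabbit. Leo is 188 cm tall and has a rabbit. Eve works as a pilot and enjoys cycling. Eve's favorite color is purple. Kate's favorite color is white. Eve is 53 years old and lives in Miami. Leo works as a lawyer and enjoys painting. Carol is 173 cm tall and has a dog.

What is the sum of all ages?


37+42+53+44 = 176

176


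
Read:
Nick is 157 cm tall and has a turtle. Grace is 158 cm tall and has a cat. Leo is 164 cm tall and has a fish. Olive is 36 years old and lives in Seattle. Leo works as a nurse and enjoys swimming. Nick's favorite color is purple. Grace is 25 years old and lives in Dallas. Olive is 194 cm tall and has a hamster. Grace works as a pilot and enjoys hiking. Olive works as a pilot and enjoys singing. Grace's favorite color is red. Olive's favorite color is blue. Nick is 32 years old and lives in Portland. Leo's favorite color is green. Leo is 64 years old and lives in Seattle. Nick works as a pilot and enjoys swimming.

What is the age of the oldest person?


Oldest: Leo at 64

64


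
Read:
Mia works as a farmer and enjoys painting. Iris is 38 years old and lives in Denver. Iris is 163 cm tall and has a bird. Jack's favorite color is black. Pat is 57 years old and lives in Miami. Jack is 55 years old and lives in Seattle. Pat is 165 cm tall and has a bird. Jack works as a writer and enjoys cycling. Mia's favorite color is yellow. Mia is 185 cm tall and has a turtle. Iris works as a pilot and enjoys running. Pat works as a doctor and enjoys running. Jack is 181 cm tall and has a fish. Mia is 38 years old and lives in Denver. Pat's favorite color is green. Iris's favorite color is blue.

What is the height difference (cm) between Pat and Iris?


|165 - 163| = 2

2


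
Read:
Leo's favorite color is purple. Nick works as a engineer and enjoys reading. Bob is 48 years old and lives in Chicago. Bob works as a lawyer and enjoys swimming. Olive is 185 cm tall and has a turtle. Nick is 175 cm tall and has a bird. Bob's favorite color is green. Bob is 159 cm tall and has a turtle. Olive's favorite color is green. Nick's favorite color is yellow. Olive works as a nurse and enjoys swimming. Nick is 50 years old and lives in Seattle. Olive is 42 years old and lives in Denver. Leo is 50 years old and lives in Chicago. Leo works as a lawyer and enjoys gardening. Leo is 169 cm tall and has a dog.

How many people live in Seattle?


Count in Seattle: 1

1


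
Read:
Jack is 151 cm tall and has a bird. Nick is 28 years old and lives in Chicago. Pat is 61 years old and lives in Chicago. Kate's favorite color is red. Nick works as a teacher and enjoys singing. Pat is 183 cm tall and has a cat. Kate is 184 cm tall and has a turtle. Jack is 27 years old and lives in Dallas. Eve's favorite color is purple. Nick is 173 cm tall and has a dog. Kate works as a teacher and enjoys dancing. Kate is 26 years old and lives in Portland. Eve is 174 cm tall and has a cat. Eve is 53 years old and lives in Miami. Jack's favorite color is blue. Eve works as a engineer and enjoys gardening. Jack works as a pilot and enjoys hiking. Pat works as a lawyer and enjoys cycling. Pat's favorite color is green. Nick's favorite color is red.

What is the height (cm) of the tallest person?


Tallest: Kate at 184 cm

184


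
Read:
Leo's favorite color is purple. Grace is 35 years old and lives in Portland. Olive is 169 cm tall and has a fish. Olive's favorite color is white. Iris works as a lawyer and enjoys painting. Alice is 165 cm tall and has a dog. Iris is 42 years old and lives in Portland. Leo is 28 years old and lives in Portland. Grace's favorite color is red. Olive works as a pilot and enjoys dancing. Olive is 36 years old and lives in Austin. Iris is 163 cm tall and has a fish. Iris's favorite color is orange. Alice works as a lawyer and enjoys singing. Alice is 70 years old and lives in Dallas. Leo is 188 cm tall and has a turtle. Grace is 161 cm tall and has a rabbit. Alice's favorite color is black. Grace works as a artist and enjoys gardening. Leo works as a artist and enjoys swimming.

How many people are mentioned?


People: Iris, Olive, Leo, Alice, Grace. Count = 5

5


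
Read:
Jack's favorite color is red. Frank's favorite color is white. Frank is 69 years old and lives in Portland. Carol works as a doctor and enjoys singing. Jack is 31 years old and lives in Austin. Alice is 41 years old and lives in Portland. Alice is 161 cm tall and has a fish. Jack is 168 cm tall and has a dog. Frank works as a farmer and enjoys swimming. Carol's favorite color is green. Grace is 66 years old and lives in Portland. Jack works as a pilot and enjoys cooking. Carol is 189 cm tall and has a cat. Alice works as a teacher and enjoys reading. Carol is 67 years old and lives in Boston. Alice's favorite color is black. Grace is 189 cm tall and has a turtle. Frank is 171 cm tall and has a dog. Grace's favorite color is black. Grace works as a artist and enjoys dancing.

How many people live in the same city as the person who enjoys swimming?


Person with hobby swimming is Frank, city Portland. Count = 3

3


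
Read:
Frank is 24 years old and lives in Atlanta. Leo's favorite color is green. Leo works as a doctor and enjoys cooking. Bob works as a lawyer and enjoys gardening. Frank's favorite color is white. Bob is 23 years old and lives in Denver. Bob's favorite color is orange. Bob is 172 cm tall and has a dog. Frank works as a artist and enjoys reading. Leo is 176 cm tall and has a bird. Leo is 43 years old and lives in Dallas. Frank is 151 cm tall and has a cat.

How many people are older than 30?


Filter: 1

1
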